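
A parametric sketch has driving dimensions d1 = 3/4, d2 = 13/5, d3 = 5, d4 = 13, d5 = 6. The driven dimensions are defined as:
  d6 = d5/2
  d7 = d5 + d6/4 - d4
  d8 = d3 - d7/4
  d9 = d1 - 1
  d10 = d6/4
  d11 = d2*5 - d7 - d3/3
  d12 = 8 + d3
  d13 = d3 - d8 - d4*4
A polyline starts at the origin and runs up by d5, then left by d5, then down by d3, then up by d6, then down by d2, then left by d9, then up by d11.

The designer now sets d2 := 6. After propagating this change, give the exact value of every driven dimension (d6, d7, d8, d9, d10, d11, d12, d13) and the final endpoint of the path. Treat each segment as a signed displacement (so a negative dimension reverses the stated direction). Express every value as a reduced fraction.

d6 = 3
d7 = -25/4
d8 = 105/16
d9 = -1/4
d10 = 3/4
d11 = 415/12
d12 = 13
d13 = -857/16
endpoint = (-23/4, 391/12)

Apply edit: d2 := 6
  d6 = d5/2 = 3
  d7 = d5 + d6/4 - d4 = -25/4
  d8 = d3 - d7/4 = 105/16
  d9 = d1 - 1 = -1/4
  d10 = d6/4 = 3/4
  d11 = d2*5 - d7 - d3/3 = 415/12
  d12 = 8 + d3 = 13
  d13 = d3 - d8 - d4*4 = -857/16
Walk from origin (0, 0):
  seg 1: up by d5 = 6 → (0, 6)
  seg 2: left by d5 = 6 → (-6, 6)
  seg 3: down by d3 = 5 → (-6, 1)
  seg 4: up by d6 = 3 → (-6, 4)
  seg 5: down by d2 = 6 → (-6, -2)
  seg 6: left by d9 = -1/4 → (-23/4, -2)
  seg 7: up by d11 = 415/12 → (-23/4, 391/12)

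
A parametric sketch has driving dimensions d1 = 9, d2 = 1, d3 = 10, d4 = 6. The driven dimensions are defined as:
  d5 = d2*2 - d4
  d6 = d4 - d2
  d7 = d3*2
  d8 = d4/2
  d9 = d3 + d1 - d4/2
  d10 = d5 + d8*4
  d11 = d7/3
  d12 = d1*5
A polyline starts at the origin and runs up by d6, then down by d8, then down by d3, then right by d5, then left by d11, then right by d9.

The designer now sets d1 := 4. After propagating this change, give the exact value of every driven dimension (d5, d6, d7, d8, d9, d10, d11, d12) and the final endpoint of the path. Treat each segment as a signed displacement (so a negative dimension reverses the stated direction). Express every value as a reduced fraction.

d5 = -4
d6 = 5
d7 = 20
d8 = 3
d9 = 11
d10 = 8
d11 = 20/3
d12 = 20
endpoint = (1/3, -8)

Apply edit: d1 := 4
  d5 = d2*2 - d4 = -4
  d6 = d4 - d2 = 5
  d7 = d3*2 = 20
  d8 = d4/2 = 3
  d9 = d3 + d1 - d4/2 = 11
  d10 = d5 + d8*4 = 8
  d11 = d7/3 = 20/3
  d12 = d1*5 = 20
Walk from origin (0, 0):
  seg 1: up by d6 = 5 → (0, 5)
  seg 2: down by d8 = 3 → (0, 2)
  seg 3: down by d3 = 10 → (0, -8)
  seg 4: right by d5 = -4 → (-4, -8)
  seg 5: left by d11 = 20/3 → (-32/3, -8)
  seg 6: right by d9 = 11 → (1/3, -8)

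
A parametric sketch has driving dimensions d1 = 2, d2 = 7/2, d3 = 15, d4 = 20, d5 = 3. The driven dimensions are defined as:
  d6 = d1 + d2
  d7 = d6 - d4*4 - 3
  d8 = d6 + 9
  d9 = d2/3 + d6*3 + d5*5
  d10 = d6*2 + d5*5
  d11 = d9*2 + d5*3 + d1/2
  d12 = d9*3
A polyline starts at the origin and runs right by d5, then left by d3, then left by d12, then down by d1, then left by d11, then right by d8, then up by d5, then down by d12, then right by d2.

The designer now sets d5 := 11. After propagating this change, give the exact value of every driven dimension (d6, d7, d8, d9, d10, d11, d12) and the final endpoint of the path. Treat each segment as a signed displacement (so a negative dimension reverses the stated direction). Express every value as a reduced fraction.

d6 = 11/2
d7 = -155/2
d8 = 29/2
d9 = 218/3
d10 = 66
d11 = 538/3
d12 = 218
endpoint = (-1150/3, -209)

Apply edit: d5 := 11
  d6 = d1 + d2 = 11/2
  d7 = d6 - d4*4 - 3 = -155/2
  d8 = d6 + 9 = 29/2
  d9 = d2/3 + d6*3 + d5*5 = 218/3
  d10 = d6*2 + d5*5 = 66
  d11 = d9*2 + d5*3 + d1/2 = 538/3
  d12 = d9*3 = 218
Walk from origin (0, 0):
  seg 1: right by d5 = 11 → (11, 0)
  seg 2: left by d3 = 15 → (-4, 0)
  seg 3: left by d12 = 218 → (-222, 0)
  seg 4: down by d1 = 2 → (-222, -2)
  seg 5: left by d11 = 538/3 → (-1204/3, -2)
  seg 6: right by d8 = 29/2 → (-2321/6, -2)
  seg 7: up by d5 = 11 → (-2321/6, 9)
  seg 8: down by d12 = 218 → (-2321/6, -209)
  seg 9: right by d2 = 7/2 → (-1150/3, -209)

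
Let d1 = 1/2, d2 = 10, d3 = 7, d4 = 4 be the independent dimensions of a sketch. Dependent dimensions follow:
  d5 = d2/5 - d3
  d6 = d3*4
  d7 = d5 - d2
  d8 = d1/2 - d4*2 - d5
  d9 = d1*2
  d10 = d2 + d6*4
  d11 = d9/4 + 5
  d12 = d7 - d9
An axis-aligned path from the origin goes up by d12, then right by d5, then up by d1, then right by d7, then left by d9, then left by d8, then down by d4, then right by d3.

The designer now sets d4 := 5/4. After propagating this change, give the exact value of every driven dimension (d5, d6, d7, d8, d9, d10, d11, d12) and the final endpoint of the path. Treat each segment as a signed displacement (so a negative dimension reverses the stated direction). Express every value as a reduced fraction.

Apply edit: d4 := 5/4
  d5 = d2/5 - d3 = -5
  d6 = d3*4 = 28
  d7 = d5 - d2 = -15
  d8 = d1/2 - d4*2 - d5 = 11/4
  d9 = d1*2 = 1
  d10 = d2 + d6*4 = 122
  d11 = d9/4 + 5 = 21/4
  d12 = d7 - d9 = -16
Walk from origin (0, 0):
  seg 1: up by d12 = -16 → (0, -16)
  seg 2: right by d5 = -5 → (-5, -16)
  seg 3: up by d1 = 1/2 → (-5, -31/2)
  seg 4: right by d7 = -15 → (-20, -31/2)
  seg 5: left by d9 = 1 → (-21, -31/2)
  seg 6: left by d8 = 11/4 → (-95/4, -31/2)
  seg 7: down by d4 = 5/4 → (-95/4, -67/4)
  seg 8: right by d3 = 7 → (-67/4, -67/4)

d5 = -5
d6 = 28
d7 = -15
d8 = 11/4
d9 = 1
d10 = 122
d11 = 21/4
d12 = -16
endpoint = (-67/4, -67/4)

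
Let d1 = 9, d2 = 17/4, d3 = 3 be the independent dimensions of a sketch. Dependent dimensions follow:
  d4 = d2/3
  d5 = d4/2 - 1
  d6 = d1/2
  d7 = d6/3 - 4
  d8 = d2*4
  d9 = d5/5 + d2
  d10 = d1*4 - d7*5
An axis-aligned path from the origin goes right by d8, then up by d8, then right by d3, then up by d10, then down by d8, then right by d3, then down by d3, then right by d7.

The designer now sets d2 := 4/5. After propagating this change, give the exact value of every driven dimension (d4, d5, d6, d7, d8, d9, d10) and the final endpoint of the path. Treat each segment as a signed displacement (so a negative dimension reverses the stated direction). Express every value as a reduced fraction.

d4 = 4/15
d5 = -13/15
d6 = 9/2
d7 = -5/2
d8 = 16/5
d9 = 47/75
d10 = 97/2
endpoint = (67/10, 91/2)

Apply edit: d2 := 4/5
  d4 = d2/3 = 4/15
  d5 = d4/2 - 1 = -13/15
  d6 = d1/2 = 9/2
  d7 = d6/3 - 4 = -5/2
  d8 = d2*4 = 16/5
  d9 = d5/5 + d2 = 47/75
  d10 = d1*4 - d7*5 = 97/2
Walk from origin (0, 0):
  seg 1: right by d8 = 16/5 → (16/5, 0)
  seg 2: up by d8 = 16/5 → (16/5, 16/5)
  seg 3: right by d3 = 3 → (31/5, 16/5)
  seg 4: up by d10 = 97/2 → (31/5, 517/10)
  seg 5: down by d8 = 16/5 → (31/5, 97/2)
  seg 6: right by d3 = 3 → (46/5, 97/2)
  seg 7: down by d3 = 3 → (46/5, 91/2)
  seg 8: right by d7 = -5/2 → (67/10, 91/2)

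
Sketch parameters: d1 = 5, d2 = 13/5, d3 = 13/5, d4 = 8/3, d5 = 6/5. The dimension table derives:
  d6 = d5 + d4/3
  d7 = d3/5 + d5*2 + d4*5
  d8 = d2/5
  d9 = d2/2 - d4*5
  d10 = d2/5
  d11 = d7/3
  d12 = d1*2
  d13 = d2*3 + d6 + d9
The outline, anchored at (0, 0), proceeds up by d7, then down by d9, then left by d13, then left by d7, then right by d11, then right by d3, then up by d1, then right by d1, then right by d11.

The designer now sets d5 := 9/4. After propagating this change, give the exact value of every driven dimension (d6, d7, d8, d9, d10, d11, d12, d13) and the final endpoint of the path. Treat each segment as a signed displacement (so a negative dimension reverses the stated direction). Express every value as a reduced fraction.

d6 = 113/36
d7 = 2753/150
d8 = 13/25
d9 = -361/30
d10 = 13/25
d11 = 2753/450
d12 = 10
d13 = -197/180
endpoint = (773/300, 2654/75)

Apply edit: d5 := 9/4
  d6 = d5 + d4/3 = 113/36
  d7 = d3/5 + d5*2 + d4*5 = 2753/150
  d8 = d2/5 = 13/25
  d9 = d2/2 - d4*5 = -361/30
  d10 = d2/5 = 13/25
  d11 = d7/3 = 2753/450
  d12 = d1*2 = 10
  d13 = d2*3 + d6 + d9 = -197/180
Walk from origin (0, 0):
  seg 1: up by d7 = 2753/150 → (0, 2753/150)
  seg 2: down by d9 = -361/30 → (0, 2279/75)
  seg 3: left by d13 = -197/180 → (197/180, 2279/75)
  seg 4: left by d7 = 2753/150 → (-15533/900, 2279/75)
  seg 5: right by d11 = 2753/450 → (-10027/900, 2279/75)
  seg 6: right by d3 = 13/5 → (-7687/900, 2279/75)
  seg 7: up by d1 = 5 → (-7687/900, 2654/75)
  seg 8: right by d1 = 5 → (-3187/900, 2654/75)
  seg 9: right by d11 = 2753/450 → (773/300, 2654/75)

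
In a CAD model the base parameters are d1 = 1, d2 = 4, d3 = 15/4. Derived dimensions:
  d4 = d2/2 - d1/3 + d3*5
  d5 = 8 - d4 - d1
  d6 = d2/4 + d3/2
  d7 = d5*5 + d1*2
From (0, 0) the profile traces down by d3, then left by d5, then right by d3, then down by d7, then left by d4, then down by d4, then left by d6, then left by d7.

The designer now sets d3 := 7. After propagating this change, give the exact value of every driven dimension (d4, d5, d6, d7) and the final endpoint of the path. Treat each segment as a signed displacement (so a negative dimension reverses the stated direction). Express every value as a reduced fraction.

d4 = 110/3
d5 = -89/3
d6 = 9/2
d7 = -439/3
endpoint = (851/6, 308/3)

Apply edit: d3 := 7
  d4 = d2/2 - d1/3 + d3*5 = 110/3
  d5 = 8 - d4 - d1 = -89/3
  d6 = d2/4 + d3/2 = 9/2
  d7 = d5*5 + d1*2 = -439/3
Walk from origin (0, 0):
  seg 1: down by d3 = 7 → (0, -7)
  seg 2: left by d5 = -89/3 → (89/3, -7)
  seg 3: right by d3 = 7 → (110/3, -7)
  seg 4: down by d7 = -439/3 → (110/3, 418/3)
  seg 5: left by d4 = 110/3 → (0, 418/3)
  seg 6: down by d4 = 110/3 → (0, 308/3)
  seg 7: left by d6 = 9/2 → (-9/2, 308/3)
  seg 8: left by d7 = -439/3 → (851/6, 308/3)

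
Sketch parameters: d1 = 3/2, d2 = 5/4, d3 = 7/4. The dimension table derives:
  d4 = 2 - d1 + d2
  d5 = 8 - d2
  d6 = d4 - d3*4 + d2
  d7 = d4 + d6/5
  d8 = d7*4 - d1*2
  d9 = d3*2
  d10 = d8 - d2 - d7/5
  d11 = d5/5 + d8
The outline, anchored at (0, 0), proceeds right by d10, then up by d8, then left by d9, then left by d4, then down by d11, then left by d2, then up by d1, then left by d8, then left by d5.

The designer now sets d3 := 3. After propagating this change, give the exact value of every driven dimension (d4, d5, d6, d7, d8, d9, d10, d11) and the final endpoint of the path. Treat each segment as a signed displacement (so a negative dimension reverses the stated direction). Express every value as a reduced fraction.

d4 = 7/4
d5 = 27/4
d6 = -9
d7 = -1/20
d8 = -16/5
d9 = 6
d10 = -111/25
d11 = -37/20
endpoint = (-1699/100, 3/20)

Apply edit: d3 := 3
  d4 = 2 - d1 + d2 = 7/4
  d5 = 8 - d2 = 27/4
  d6 = d4 - d3*4 + d2 = -9
  d7 = d4 + d6/5 = -1/20
  d8 = d7*4 - d1*2 = -16/5
  d9 = d3*2 = 6
  d10 = d8 - d2 - d7/5 = -111/25
  d11 = d5/5 + d8 = -37/20
Walk from origin (0, 0):
  seg 1: right by d10 = -111/25 → (-111/25, 0)
  seg 2: up by d8 = -16/5 → (-111/25, -16/5)
  seg 3: left by d9 = 6 → (-261/25, -16/5)
  seg 4: left by d4 = 7/4 → (-1219/100, -16/5)
  seg 5: down by d11 = -37/20 → (-1219/100, -27/20)
  seg 6: left by d2 = 5/4 → (-336/25, -27/20)
  seg 7: up by d1 = 3/2 → (-336/25, 3/20)
  seg 8: left by d8 = -16/5 → (-256/25, 3/20)
  seg 9: left by d5 = 27/4 → (-1699/100, 3/20)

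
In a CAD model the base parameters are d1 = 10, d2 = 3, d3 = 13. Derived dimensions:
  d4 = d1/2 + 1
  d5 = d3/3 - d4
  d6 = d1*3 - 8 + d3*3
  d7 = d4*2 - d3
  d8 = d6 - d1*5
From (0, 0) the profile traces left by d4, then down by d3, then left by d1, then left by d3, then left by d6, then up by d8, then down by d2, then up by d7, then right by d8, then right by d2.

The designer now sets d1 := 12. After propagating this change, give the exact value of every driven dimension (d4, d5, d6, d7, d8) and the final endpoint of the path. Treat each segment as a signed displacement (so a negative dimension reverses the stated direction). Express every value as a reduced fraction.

d4 = 7
d5 = -8/3
d6 = 67
d7 = 1
d8 = 7
endpoint = (-89, -8)

Apply edit: d1 := 12
  d4 = d1/2 + 1 = 7
  d5 = d3/3 - d4 = -8/3
  d6 = d1*3 - 8 + d3*3 = 67
  d7 = d4*2 - d3 = 1
  d8 = d6 - d1*5 = 7
Walk from origin (0, 0):
  seg 1: left by d4 = 7 → (-7, 0)
  seg 2: down by d3 = 13 → (-7, -13)
  seg 3: left by d1 = 12 → (-19, -13)
  seg 4: left by d3 = 13 → (-32, -13)
  seg 5: left by d6 = 67 → (-99, -13)
  seg 6: up by d8 = 7 → (-99, -6)
  seg 7: down by d2 = 3 → (-99, -9)
  seg 8: up by d7 = 1 → (-99, -8)
  seg 9: right by d8 = 7 → (-92, -8)
  seg 10: right by d2 = 3 → (-89, -8)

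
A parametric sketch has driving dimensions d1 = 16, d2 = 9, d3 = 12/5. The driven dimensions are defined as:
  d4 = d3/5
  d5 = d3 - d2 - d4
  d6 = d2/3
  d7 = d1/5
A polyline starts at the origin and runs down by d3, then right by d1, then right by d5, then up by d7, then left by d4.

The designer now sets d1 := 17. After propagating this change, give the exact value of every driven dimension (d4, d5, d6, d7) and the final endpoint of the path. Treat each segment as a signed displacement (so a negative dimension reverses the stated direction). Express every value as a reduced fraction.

Apply edit: d1 := 17
  d4 = d3/5 = 12/25
  d5 = d3 - d2 - d4 = -177/25
  d6 = d2/3 = 3
  d7 = d1/5 = 17/5
Walk from origin (0, 0):
  seg 1: down by d3 = 12/5 → (0, -12/5)
  seg 2: right by d1 = 17 → (17, -12/5)
  seg 3: right by d5 = -177/25 → (248/25, -12/5)
  seg 4: up by d7 = 17/5 → (248/25, 1)
  seg 5: left by d4 = 12/25 → (236/25, 1)

d4 = 12/25
d5 = -177/25
d6 = 3
d7 = 17/5
endpoint = (236/25, 1)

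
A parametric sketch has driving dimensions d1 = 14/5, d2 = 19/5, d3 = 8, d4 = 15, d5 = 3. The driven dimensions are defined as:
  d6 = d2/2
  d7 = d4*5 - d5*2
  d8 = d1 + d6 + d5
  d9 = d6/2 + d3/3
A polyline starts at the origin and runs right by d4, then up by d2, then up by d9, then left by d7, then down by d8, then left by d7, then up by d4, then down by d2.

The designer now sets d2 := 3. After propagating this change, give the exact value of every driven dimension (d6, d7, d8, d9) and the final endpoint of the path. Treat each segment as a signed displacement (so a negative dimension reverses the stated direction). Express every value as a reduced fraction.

Apply edit: d2 := 3
  d6 = d2/2 = 3/2
  d7 = d4*5 - d5*2 = 69
  d8 = d1 + d6 + d5 = 73/10
  d9 = d6/2 + d3/3 = 41/12
Walk from origin (0, 0):
  seg 1: right by d4 = 15 → (15, 0)
  seg 2: up by d2 = 3 → (15, 3)
  seg 3: up by d9 = 41/12 → (15, 77/12)
  seg 4: left by d7 = 69 → (-54, 77/12)
  seg 5: down by d8 = 73/10 → (-54, -53/60)
  seg 6: left by d7 = 69 → (-123, -53/60)
  seg 7: up by d4 = 15 → (-123, 847/60)
  seg 8: down by d2 = 3 → (-123, 667/60)

d6 = 3/2
d7 = 69
d8 = 73/10
d9 = 41/12
endpoint = (-123, 667/60)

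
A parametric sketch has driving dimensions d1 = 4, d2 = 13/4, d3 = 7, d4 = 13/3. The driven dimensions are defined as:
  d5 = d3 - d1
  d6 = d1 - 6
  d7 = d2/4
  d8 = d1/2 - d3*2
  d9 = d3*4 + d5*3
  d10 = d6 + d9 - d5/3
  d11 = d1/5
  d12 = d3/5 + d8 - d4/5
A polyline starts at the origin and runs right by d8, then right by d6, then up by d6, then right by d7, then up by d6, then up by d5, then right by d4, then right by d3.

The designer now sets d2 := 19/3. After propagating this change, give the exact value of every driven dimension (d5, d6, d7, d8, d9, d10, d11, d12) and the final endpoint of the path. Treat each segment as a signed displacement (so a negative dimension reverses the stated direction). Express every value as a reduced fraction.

Apply edit: d2 := 19/3
  d5 = d3 - d1 = 3
  d6 = d1 - 6 = -2
  d7 = d2/4 = 19/12
  d8 = d1/2 - d3*2 = -12
  d9 = d3*4 + d5*3 = 37
  d10 = d6 + d9 - d5/3 = 34
  d11 = d1/5 = 4/5
  d12 = d3/5 + d8 - d4/5 = -172/15
Walk from origin (0, 0):
  seg 1: right by d8 = -12 → (-12, 0)
  seg 2: right by d6 = -2 → (-14, 0)
  seg 3: up by d6 = -2 → (-14, -2)
  seg 4: right by d7 = 19/12 → (-149/12, -2)
  seg 5: up by d6 = -2 → (-149/12, -4)
  seg 6: up by d5 = 3 → (-149/12, -1)
  seg 7: right by d4 = 13/3 → (-97/12, -1)
  seg 8: right by d3 = 7 → (-13/12, -1)

d5 = 3
d6 = -2
d7 = 19/12
d8 = -12
d9 = 37
d10 = 34
d11 = 4/5
d12 = -172/15
endpoint = (-13/12, -1)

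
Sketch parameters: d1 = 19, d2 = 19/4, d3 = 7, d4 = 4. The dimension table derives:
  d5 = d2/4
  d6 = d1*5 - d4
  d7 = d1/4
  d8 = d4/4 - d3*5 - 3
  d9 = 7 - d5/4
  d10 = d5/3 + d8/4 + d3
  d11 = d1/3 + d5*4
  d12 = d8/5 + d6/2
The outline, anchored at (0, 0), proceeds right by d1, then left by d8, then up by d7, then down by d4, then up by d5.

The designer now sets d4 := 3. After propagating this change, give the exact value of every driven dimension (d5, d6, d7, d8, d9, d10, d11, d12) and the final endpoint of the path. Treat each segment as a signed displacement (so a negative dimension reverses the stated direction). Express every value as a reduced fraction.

Apply edit: d4 := 3
  d5 = d2/4 = 19/16
  d6 = d1*5 - d4 = 92
  d7 = d1/4 = 19/4
  d8 = d4/4 - d3*5 - 3 = -149/4
  d9 = 7 - d5/4 = 429/64
  d10 = d5/3 + d8/4 + d3 = -23/12
  d11 = d1/3 + d5*4 = 133/12
  d12 = d8/5 + d6/2 = 771/20
Walk from origin (0, 0):
  seg 1: right by d1 = 19 → (19, 0)
  seg 2: left by d8 = -149/4 → (225/4, 0)
  seg 3: up by d7 = 19/4 → (225/4, 19/4)
  seg 4: down by d4 = 3 → (225/4, 7/4)
  seg 5: up by d5 = 19/16 → (225/4, 47/16)

d5 = 19/16
d6 = 92
d7 = 19/4
d8 = -149/4
d9 = 429/64
d10 = -23/12
d11 = 133/12
d12 = 771/20
endpoint = (225/4, 47/16)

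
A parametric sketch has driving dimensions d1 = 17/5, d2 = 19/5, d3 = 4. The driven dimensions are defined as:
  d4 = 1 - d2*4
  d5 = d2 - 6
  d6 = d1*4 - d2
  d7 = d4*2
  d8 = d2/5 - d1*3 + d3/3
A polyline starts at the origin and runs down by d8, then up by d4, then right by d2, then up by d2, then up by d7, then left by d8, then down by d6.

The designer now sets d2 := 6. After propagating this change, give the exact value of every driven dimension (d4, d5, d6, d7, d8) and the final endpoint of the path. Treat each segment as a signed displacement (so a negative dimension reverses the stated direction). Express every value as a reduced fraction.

d4 = -23
d5 = 0
d6 = 38/5
d7 = -46
d8 = -23/3
endpoint = (41/3, -944/15)

Apply edit: d2 := 6
  d4 = 1 - d2*4 = -23
  d5 = d2 - 6 = 0
  d6 = d1*4 - d2 = 38/5
  d7 = d4*2 = -46
  d8 = d2/5 - d1*3 + d3/3 = -23/3
Walk from origin (0, 0):
  seg 1: down by d8 = -23/3 → (0, 23/3)
  seg 2: up by d4 = -23 → (0, -46/3)
  seg 3: right by d2 = 6 → (6, -46/3)
  seg 4: up by d2 = 6 → (6, -28/3)
  seg 5: up by d7 = -46 → (6, -166/3)
  seg 6: left by d8 = -23/3 → (41/3, -166/3)
  seg 7: down by d6 = 38/5 → (41/3, -944/15)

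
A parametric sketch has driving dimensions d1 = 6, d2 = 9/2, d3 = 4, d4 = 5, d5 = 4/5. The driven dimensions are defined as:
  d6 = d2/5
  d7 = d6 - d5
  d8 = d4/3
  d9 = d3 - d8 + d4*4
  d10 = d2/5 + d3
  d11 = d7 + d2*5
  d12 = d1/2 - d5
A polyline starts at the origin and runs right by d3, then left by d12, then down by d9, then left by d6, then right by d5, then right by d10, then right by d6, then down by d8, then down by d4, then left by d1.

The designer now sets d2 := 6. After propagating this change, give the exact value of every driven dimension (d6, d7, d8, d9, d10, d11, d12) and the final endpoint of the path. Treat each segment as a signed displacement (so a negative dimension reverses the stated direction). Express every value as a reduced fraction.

d6 = 6/5
d7 = 2/5
d8 = 5/3
d9 = 67/3
d10 = 26/5
d11 = 152/5
d12 = 11/5
endpoint = (9/5, -29)

Apply edit: d2 := 6
  d6 = d2/5 = 6/5
  d7 = d6 - d5 = 2/5
  d8 = d4/3 = 5/3
  d9 = d3 - d8 + d4*4 = 67/3
  d10 = d2/5 + d3 = 26/5
  d11 = d7 + d2*5 = 152/5
  d12 = d1/2 - d5 = 11/5
Walk from origin (0, 0):
  seg 1: right by d3 = 4 → (4, 0)
  seg 2: left by d12 = 11/5 → (9/5, 0)
  seg 3: down by d9 = 67/3 → (9/5, -67/3)
  seg 4: left by d6 = 6/5 → (3/5, -67/3)
  seg 5: right by d5 = 4/5 → (7/5, -67/3)
  seg 6: right by d10 = 26/5 → (33/5, -67/3)
  seg 7: right by d6 = 6/5 → (39/5, -67/3)
  seg 8: down by d8 = 5/3 → (39/5, -24)
  seg 9: down by d4 = 5 → (39/5, -29)
  seg 10: left by d1 = 6 → (9/5, -29)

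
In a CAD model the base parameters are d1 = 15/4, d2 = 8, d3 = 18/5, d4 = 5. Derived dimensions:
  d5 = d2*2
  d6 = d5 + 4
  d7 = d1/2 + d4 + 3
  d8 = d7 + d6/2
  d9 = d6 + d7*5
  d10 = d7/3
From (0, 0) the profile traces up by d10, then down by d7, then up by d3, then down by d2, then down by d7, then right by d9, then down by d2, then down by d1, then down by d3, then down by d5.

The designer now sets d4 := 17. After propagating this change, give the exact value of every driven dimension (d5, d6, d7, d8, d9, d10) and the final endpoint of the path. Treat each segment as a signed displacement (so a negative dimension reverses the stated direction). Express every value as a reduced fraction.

Apply edit: d4 := 17
  d5 = d2*2 = 16
  d6 = d5 + 4 = 20
  d7 = d1/2 + d4 + 3 = 175/8
  d8 = d7 + d6/2 = 255/8
  d9 = d6 + d7*5 = 1035/8
  d10 = d7/3 = 175/24
Walk from origin (0, 0):
  seg 1: up by d10 = 175/24 → (0, 175/24)
  seg 2: down by d7 = 175/8 → (0, -175/12)
  seg 3: up by d3 = 18/5 → (0, -659/60)
  seg 4: down by d2 = 8 → (0, -1139/60)
  seg 5: down by d7 = 175/8 → (0, -4903/120)
  seg 6: right by d9 = 1035/8 → (1035/8, -4903/120)
  seg 7: down by d2 = 8 → (1035/8, -5863/120)
  seg 8: down by d1 = 15/4 → (1035/8, -6313/120)
  seg 9: down by d3 = 18/5 → (1035/8, -1349/24)
  seg 10: down by d5 = 16 → (1035/8, -1733/24)

d5 = 16
d6 = 20
d7 = 175/8
d8 = 255/8
d9 = 1035/8
d10 = 175/24
endpoint = (1035/8, -1733/24)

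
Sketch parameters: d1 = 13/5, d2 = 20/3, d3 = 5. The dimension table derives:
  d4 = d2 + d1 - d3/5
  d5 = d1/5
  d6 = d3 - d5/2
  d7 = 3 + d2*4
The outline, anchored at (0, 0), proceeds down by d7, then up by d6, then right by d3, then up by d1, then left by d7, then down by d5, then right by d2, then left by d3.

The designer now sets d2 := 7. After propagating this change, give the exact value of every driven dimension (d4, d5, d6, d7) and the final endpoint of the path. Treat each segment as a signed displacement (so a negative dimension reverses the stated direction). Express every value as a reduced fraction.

Apply edit: d2 := 7
  d4 = d2 + d1 - d3/5 = 43/5
  d5 = d1/5 = 13/25
  d6 = d3 - d5/2 = 237/50
  d7 = 3 + d2*4 = 31
Walk from origin (0, 0):
  seg 1: down by d7 = 31 → (0, -31)
  seg 2: up by d6 = 237/50 → (0, -1313/50)
  seg 3: right by d3 = 5 → (5, -1313/50)
  seg 4: up by d1 = 13/5 → (5, -1183/50)
  seg 5: left by d7 = 31 → (-26, -1183/50)
  seg 6: down by d5 = 13/25 → (-26, -1209/50)
  seg 7: right by d2 = 7 → (-19, -1209/50)
  seg 8: left by d3 = 5 → (-24, -1209/50)

d4 = 43/5
d5 = 13/25
d6 = 237/50
d7 = 31
endpoint = (-24, -1209/50)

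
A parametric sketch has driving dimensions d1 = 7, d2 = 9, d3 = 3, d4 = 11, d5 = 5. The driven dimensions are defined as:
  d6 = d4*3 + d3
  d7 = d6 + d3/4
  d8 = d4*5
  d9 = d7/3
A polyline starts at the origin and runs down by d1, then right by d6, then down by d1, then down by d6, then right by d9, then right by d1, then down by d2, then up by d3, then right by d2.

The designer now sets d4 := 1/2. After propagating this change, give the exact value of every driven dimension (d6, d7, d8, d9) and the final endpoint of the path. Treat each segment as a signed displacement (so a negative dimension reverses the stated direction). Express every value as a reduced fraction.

Apply edit: d4 := 1/2
  d6 = d4*3 + d3 = 9/2
  d7 = d6 + d3/4 = 21/4
  d8 = d4*5 = 5/2
  d9 = d7/3 = 7/4
Walk from origin (0, 0):
  seg 1: down by d1 = 7 → (0, -7)
  seg 2: right by d6 = 9/2 → (9/2, -7)
  seg 3: down by d1 = 7 → (9/2, -14)
  seg 4: down by d6 = 9/2 → (9/2, -37/2)
  seg 5: right by d9 = 7/4 → (25/4, -37/2)
  seg 6: right by d1 = 7 → (53/4, -37/2)
  seg 7: down by d2 = 9 → (53/4, -55/2)
  seg 8: up by d3 = 3 → (53/4, -49/2)
  seg 9: right by d2 = 9 → (89/4, -49/2)

d6 = 9/2
d7 = 21/4
d8 = 5/2
d9 = 7/4
endpoint = (89/4, -49/2)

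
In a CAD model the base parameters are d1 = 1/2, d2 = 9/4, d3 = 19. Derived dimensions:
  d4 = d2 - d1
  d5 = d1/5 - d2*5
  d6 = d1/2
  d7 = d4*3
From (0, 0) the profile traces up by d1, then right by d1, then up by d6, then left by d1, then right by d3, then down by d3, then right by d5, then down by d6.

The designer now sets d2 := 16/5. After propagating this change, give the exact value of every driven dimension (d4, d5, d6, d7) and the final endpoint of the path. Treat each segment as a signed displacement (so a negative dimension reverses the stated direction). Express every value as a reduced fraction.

Apply edit: d2 := 16/5
  d4 = d2 - d1 = 27/10
  d5 = d1/5 - d2*5 = -159/10
  d6 = d1/2 = 1/4
  d7 = d4*3 = 81/10
Walk from origin (0, 0):
  seg 1: up by d1 = 1/2 → (0, 1/2)
  seg 2: right by d1 = 1/2 → (1/2, 1/2)
  seg 3: up by d6 = 1/4 → (1/2, 3/4)
  seg 4: left by d1 = 1/2 → (0, 3/4)
  seg 5: right by d3 = 19 → (19, 3/4)
  seg 6: down by d3 = 19 → (19, -73/4)
  seg 7: right by d5 = -159/10 → (31/10, -73/4)
  seg 8: down by d6 = 1/4 → (31/10, -37/2)

d4 = 27/10
d5 = -159/10
d6 = 1/4
d7 = 81/10
endpoint = (31/10, -37/2)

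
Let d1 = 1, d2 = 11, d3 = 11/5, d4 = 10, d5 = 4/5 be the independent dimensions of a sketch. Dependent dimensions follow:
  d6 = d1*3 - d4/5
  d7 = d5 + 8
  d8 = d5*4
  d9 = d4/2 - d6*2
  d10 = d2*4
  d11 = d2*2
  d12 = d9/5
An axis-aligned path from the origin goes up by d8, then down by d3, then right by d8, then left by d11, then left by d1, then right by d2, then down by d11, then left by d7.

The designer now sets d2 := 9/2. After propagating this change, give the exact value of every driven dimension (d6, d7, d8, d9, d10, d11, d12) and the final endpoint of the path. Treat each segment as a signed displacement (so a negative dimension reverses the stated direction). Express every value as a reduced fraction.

Apply edit: d2 := 9/2
  d6 = d1*3 - d4/5 = 1
  d7 = d5 + 8 = 44/5
  d8 = d5*4 = 16/5
  d9 = d4/2 - d6*2 = 3
  d10 = d2*4 = 18
  d11 = d2*2 = 9
  d12 = d9/5 = 3/5
Walk from origin (0, 0):
  seg 1: up by d8 = 16/5 → (0, 16/5)
  seg 2: down by d3 = 11/5 → (0, 1)
  seg 3: right by d8 = 16/5 → (16/5, 1)
  seg 4: left by d11 = 9 → (-29/5, 1)
  seg 5: left by d1 = 1 → (-34/5, 1)
  seg 6: right by d2 = 9/2 → (-23/10, 1)
  seg 7: down by d11 = 9 → (-23/10, -8)
  seg 8: left by d7 = 44/5 → (-111/10, -8)

d6 = 1
d7 = 44/5
d8 = 16/5
d9 = 3
d10 = 18
d11 = 9
d12 = 3/5
endpoint = (-111/10, -8)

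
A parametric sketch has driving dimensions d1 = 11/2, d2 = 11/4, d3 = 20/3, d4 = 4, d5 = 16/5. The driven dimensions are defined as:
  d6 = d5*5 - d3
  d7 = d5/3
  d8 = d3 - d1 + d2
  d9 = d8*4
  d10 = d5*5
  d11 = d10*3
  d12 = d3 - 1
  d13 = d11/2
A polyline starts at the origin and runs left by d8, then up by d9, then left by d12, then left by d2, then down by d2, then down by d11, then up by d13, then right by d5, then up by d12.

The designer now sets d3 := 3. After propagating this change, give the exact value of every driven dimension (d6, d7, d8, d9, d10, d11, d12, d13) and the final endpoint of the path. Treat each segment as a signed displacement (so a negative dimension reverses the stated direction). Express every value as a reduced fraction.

d6 = 13
d7 = 16/15
d8 = 1/4
d9 = 1
d10 = 16
d11 = 48
d12 = 2
d13 = 24
endpoint = (-9/5, -95/4)

Apply edit: d3 := 3
  d6 = d5*5 - d3 = 13
  d7 = d5/3 = 16/15
  d8 = d3 - d1 + d2 = 1/4
  d9 = d8*4 = 1
  d10 = d5*5 = 16
  d11 = d10*3 = 48
  d12 = d3 - 1 = 2
  d13 = d11/2 = 24
Walk from origin (0, 0):
  seg 1: left by d8 = 1/4 → (-1/4, 0)
  seg 2: up by d9 = 1 → (-1/4, 1)
  seg 3: left by d12 = 2 → (-9/4, 1)
  seg 4: left by d2 = 11/4 → (-5, 1)
  seg 5: down by d2 = 11/4 → (-5, -7/4)
  seg 6: down by d11 = 48 → (-5, -199/4)
  seg 7: up by d13 = 24 → (-5, -103/4)
  seg 8: right by d5 = 16/5 → (-9/5, -103/4)
  seg 9: up by d12 = 2 → (-9/5, -95/4)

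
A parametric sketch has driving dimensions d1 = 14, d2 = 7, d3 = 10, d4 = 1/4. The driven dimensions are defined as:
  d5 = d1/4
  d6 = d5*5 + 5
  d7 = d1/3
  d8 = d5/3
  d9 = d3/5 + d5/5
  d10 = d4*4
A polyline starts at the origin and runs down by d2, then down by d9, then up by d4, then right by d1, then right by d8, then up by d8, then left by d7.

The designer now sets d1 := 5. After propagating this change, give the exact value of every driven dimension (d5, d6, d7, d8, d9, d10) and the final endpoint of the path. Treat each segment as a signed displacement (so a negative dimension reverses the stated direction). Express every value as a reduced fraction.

Apply edit: d1 := 5
  d5 = d1/4 = 5/4
  d6 = d5*5 + 5 = 45/4
  d7 = d1/3 = 5/3
  d8 = d5/3 = 5/12
  d9 = d3/5 + d5/5 = 9/4
  d10 = d4*4 = 1
Walk from origin (0, 0):
  seg 1: down by d2 = 7 → (0, -7)
  seg 2: down by d9 = 9/4 → (0, -37/4)
  seg 3: up by d4 = 1/4 → (0, -9)
  seg 4: right by d1 = 5 → (5, -9)
  seg 5: right by d8 = 5/12 → (65/12, -9)
  seg 6: up by d8 = 5/12 → (65/12, -103/12)
  seg 7: left by d7 = 5/3 → (15/4, -103/12)

d5 = 5/4
d6 = 45/4
d7 = 5/3
d8 = 5/12
d9 = 9/4
d10 = 1
endpoint = (15/4, -103/12)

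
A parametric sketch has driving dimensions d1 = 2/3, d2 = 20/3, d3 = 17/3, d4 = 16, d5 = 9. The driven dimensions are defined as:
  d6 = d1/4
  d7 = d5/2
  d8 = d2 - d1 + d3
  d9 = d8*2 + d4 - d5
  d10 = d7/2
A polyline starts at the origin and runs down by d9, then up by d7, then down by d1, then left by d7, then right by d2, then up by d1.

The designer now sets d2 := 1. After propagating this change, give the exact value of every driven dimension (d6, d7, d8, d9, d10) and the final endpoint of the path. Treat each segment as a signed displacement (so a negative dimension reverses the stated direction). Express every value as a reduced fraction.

d6 = 1/6
d7 = 9/2
d8 = 6
d9 = 19
d10 = 9/4
endpoint = (-7/2, -29/2)

Apply edit: d2 := 1
  d6 = d1/4 = 1/6
  d7 = d5/2 = 9/2
  d8 = d2 - d1 + d3 = 6
  d9 = d8*2 + d4 - d5 = 19
  d10 = d7/2 = 9/4
Walk from origin (0, 0):
  seg 1: down by d9 = 19 → (0, -19)
  seg 2: up by d7 = 9/2 → (0, -29/2)
  seg 3: down by d1 = 2/3 → (0, -91/6)
  seg 4: left by d7 = 9/2 → (-9/2, -91/6)
  seg 5: right by d2 = 1 → (-7/2, -91/6)
  seg 6: up by d1 = 2/3 → (-7/2, -29/2)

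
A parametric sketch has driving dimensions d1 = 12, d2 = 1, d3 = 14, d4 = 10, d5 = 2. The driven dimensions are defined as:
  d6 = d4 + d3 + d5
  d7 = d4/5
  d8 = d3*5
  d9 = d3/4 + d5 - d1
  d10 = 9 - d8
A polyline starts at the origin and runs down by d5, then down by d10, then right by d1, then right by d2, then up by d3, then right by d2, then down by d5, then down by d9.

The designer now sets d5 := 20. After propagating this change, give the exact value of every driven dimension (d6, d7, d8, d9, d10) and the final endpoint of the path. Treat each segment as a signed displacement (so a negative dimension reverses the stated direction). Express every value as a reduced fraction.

Apply edit: d5 := 20
  d6 = d4 + d3 + d5 = 44
  d7 = d4/5 = 2
  d8 = d3*5 = 70
  d9 = d3/4 + d5 - d1 = 23/2
  d10 = 9 - d8 = -61
Walk from origin (0, 0):
  seg 1: down by d5 = 20 → (0, -20)
  seg 2: down by d10 = -61 → (0, 41)
  seg 3: right by d1 = 12 → (12, 41)
  seg 4: right by d2 = 1 → (13, 41)
  seg 5: up by d3 = 14 → (13, 55)
  seg 6: right by d2 = 1 → (14, 55)
  seg 7: down by d5 = 20 → (14, 35)
  seg 8: down by d9 = 23/2 → (14, 47/2)

d6 = 44
d7 = 2
d8 = 70
d9 = 23/2
d10 = -61
endpoint = (14, 47/2)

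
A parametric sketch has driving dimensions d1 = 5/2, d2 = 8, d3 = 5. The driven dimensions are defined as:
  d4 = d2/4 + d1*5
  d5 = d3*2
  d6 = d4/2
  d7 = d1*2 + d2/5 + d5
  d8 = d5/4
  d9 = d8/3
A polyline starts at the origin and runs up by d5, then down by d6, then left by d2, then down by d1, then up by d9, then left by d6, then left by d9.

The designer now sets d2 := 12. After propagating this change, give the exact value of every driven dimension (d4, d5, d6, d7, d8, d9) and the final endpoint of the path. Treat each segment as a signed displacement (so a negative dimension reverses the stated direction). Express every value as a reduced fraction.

Apply edit: d2 := 12
  d4 = d2/4 + d1*5 = 31/2
  d5 = d3*2 = 10
  d6 = d4/2 = 31/4
  d7 = d1*2 + d2/5 + d5 = 87/5
  d8 = d5/4 = 5/2
  d9 = d8/3 = 5/6
Walk from origin (0, 0):
  seg 1: up by d5 = 10 → (0, 10)
  seg 2: down by d6 = 31/4 → (0, 9/4)
  seg 3: left by d2 = 12 → (-12, 9/4)
  seg 4: down by d1 = 5/2 → (-12, -1/4)
  seg 5: up by d9 = 5/6 → (-12, 7/12)
  seg 6: left by d6 = 31/4 → (-79/4, 7/12)
  seg 7: left by d9 = 5/6 → (-247/12, 7/12)

d4 = 31/2
d5 = 10
d6 = 31/4
d7 = 87/5
d8 = 5/2
d9 = 5/6
endpoint = (-247/12, 7/12)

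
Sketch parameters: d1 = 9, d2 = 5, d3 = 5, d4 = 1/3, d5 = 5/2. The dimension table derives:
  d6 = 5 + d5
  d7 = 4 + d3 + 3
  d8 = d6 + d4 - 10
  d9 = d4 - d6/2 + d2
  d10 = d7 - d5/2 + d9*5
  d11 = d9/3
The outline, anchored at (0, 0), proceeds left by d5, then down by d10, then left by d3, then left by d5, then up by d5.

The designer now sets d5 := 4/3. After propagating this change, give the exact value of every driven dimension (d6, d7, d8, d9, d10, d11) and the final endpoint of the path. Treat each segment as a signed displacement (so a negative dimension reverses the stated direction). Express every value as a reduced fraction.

d6 = 19/3
d7 = 12
d8 = -10/3
d9 = 13/6
d10 = 133/6
d11 = 13/18
endpoint = (-23/3, -125/6)

Apply edit: d5 := 4/3
  d6 = 5 + d5 = 19/3
  d7 = 4 + d3 + 3 = 12
  d8 = d6 + d4 - 10 = -10/3
  d9 = d4 - d6/2 + d2 = 13/6
  d10 = d7 - d5/2 + d9*5 = 133/6
  d11 = d9/3 = 13/18
Walk from origin (0, 0):
  seg 1: left by d5 = 4/3 → (-4/3, 0)
  seg 2: down by d10 = 133/6 → (-4/3, -133/6)
  seg 3: left by d3 = 5 → (-19/3, -133/6)
  seg 4: left by d5 = 4/3 → (-23/3, -133/6)
  seg 5: up by d5 = 4/3 → (-23/3, -125/6)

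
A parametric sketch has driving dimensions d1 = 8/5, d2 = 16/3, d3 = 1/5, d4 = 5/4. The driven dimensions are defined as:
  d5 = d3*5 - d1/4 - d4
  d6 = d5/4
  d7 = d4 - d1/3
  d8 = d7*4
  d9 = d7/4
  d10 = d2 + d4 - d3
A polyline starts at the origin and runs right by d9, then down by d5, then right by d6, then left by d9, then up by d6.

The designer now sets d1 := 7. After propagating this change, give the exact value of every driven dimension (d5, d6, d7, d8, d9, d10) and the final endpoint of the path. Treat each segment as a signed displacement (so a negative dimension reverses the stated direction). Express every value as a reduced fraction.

Apply edit: d1 := 7
  d5 = d3*5 - d1/4 - d4 = -2
  d6 = d5/4 = -1/2
  d7 = d4 - d1/3 = -13/12
  d8 = d7*4 = -13/3
  d9 = d7/4 = -13/48
  d10 = d2 + d4 - d3 = 383/60
Walk from origin (0, 0):
  seg 1: right by d9 = -13/48 → (-13/48, 0)
  seg 2: down by d5 = -2 → (-13/48, 2)
  seg 3: right by d6 = -1/2 → (-37/48, 2)
  seg 4: left by d9 = -13/48 → (-1/2, 2)
  seg 5: up by d6 = -1/2 → (-1/2, 3/2)

d5 = -2
d6 = -1/2
d7 = -13/12
d8 = -13/3
d9 = -13/48
d10 = 383/60
endpoint = (-1/2, 3/2)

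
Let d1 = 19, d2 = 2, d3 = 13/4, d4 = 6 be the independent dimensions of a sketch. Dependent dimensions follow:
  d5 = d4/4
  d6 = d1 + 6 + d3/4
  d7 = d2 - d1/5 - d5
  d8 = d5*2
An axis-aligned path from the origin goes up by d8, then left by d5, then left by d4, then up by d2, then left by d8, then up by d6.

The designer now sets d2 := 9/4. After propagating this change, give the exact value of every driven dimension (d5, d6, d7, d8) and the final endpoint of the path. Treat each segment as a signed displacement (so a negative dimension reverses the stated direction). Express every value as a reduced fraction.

Apply edit: d2 := 9/4
  d5 = d4/4 = 3/2
  d6 = d1 + 6 + d3/4 = 413/16
  d7 = d2 - d1/5 - d5 = -61/20
  d8 = d5*2 = 3
Walk from origin (0, 0):
  seg 1: up by d8 = 3 → (0, 3)
  seg 2: left by d5 = 3/2 → (-3/2, 3)
  seg 3: left by d4 = 6 → (-15/2, 3)
  seg 4: up by d2 = 9/4 → (-15/2, 21/4)
  seg 5: left by d8 = 3 → (-21/2, 21/4)
  seg 6: up by d6 = 413/16 → (-21/2, 497/16)

d5 = 3/2
d6 = 413/16
d7 = -61/20
d8 = 3
endpoint = (-21/2, 497/16)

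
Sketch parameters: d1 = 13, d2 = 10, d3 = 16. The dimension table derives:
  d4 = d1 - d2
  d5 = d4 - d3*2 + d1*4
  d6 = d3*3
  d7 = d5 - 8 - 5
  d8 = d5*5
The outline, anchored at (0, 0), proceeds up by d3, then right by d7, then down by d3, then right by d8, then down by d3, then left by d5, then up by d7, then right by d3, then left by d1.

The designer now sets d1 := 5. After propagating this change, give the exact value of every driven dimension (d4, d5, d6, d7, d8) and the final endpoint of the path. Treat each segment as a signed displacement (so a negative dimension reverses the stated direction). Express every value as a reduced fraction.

Apply edit: d1 := 5
  d4 = d1 - d2 = -5
  d5 = d4 - d3*2 + d1*4 = -17
  d6 = d3*3 = 48
  d7 = d5 - 8 - 5 = -30
  d8 = d5*5 = -85
Walk from origin (0, 0):
  seg 1: up by d3 = 16 → (0, 16)
  seg 2: right by d7 = -30 → (-30, 16)
  seg 3: down by d3 = 16 → (-30, 0)
  seg 4: right by d8 = -85 → (-115, 0)
  seg 5: down by d3 = 16 → (-115, -16)
  seg 6: left by d5 = -17 → (-98, -16)
  seg 7: up by d7 = -30 → (-98, -46)
  seg 8: right by d3 = 16 → (-82, -46)
  seg 9: left by d1 = 5 → (-87, -46)

d4 = -5
d5 = -17
d6 = 48
d7 = -30
d8 = -85
endpoint = (-87, -46)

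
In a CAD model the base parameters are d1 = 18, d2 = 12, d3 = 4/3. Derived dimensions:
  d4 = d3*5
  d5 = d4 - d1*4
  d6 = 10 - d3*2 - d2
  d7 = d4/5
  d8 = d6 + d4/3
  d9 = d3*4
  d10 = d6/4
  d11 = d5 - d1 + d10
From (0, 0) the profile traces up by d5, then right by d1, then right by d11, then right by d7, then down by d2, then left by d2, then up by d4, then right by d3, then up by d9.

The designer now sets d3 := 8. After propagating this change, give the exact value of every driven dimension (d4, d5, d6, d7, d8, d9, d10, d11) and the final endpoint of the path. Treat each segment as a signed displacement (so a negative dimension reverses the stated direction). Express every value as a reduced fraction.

d4 = 40
d5 = -32
d6 = -18
d7 = 8
d8 = -14/3
d9 = 32
d10 = -9/2
d11 = -109/2
endpoint = (-65/2, 28)

Apply edit: d3 := 8
  d4 = d3*5 = 40
  d5 = d4 - d1*4 = -32
  d6 = 10 - d3*2 - d2 = -18
  d7 = d4/5 = 8
  d8 = d6 + d4/3 = -14/3
  d9 = d3*4 = 32
  d10 = d6/4 = -9/2
  d11 = d5 - d1 + d10 = -109/2
Walk from origin (0, 0):
  seg 1: up by d5 = -32 → (0, -32)
  seg 2: right by d1 = 18 → (18, -32)
  seg 3: right by d11 = -109/2 → (-73/2, -32)
  seg 4: right by d7 = 8 → (-57/2, -32)
  seg 5: down by d2 = 12 → (-57/2, -44)
  seg 6: left by d2 = 12 → (-81/2, -44)
  seg 7: up by d4 = 40 → (-81/2, -4)
  seg 8: right by d3 = 8 → (-65/2, -4)
  seg 9: up by d9 = 32 → (-65/2, 28)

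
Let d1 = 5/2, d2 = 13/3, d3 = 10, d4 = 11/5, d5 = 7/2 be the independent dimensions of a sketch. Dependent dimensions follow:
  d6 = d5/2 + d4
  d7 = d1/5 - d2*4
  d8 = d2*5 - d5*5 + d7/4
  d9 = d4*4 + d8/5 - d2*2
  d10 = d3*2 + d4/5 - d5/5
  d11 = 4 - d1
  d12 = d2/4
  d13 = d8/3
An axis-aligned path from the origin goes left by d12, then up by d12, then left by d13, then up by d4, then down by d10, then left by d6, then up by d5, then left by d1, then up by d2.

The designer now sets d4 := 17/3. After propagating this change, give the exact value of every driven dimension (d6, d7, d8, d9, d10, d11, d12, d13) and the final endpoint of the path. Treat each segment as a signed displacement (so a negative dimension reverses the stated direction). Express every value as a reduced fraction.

d6 = 89/12
d7 = -101/6
d8 = -1/24
d9 = 1679/120
d10 = 613/30
d11 = 3/2
d12 = 13/12
d13 = -1/72
endpoint = (-791/72, -117/20)

Apply edit: d4 := 17/3
  d6 = d5/2 + d4 = 89/12
  d7 = d1/5 - d2*4 = -101/6
  d8 = d2*5 - d5*5 + d7/4 = -1/24
  d9 = d4*4 + d8/5 - d2*2 = 1679/120
  d10 = d3*2 + d4/5 - d5/5 = 613/30
  d11 = 4 - d1 = 3/2
  d12 = d2/4 = 13/12
  d13 = d8/3 = -1/72
Walk from origin (0, 0):
  seg 1: left by d12 = 13/12 → (-13/12, 0)
  seg 2: up by d12 = 13/12 → (-13/12, 13/12)
  seg 3: left by d13 = -1/72 → (-77/72, 13/12)
  seg 4: up by d4 = 17/3 → (-77/72, 27/4)
  seg 5: down by d10 = 613/30 → (-77/72, -821/60)
  seg 6: left by d6 = 89/12 → (-611/72, -821/60)
  seg 7: up by d5 = 7/2 → (-611/72, -611/60)
  seg 8: left by d1 = 5/2 → (-791/72, -611/60)
  seg 9: up by d2 = 13/3 → (-791/72, -117/20)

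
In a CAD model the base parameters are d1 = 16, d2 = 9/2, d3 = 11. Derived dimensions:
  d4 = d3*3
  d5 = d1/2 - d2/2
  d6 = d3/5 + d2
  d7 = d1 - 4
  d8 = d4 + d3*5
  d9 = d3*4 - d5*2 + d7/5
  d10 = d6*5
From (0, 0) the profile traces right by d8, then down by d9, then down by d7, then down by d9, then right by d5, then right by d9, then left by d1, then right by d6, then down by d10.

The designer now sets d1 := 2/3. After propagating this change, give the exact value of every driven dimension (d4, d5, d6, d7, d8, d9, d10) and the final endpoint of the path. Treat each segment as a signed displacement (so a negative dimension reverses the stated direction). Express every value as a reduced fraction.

Apply edit: d1 := 2/3
  d4 = d3*3 = 33
  d5 = d1/2 - d2/2 = -23/12
  d6 = d3/5 + d2 = 67/10
  d7 = d1 - 4 = -10/3
  d8 = d4 + d3*5 = 88
  d9 = d3*4 - d5*2 + d7/5 = 283/6
  d10 = d6*5 = 67/2
Walk from origin (0, 0):
  seg 1: right by d8 = 88 → (88, 0)
  seg 2: down by d9 = 283/6 → (88, -283/6)
  seg 3: down by d7 = -10/3 → (88, -263/6)
  seg 4: down by d9 = 283/6 → (88, -91)
  seg 5: right by d5 = -23/12 → (1033/12, -91)
  seg 6: right by d9 = 283/6 → (533/4, -91)
  seg 7: left by d1 = 2/3 → (1591/12, -91)
  seg 8: right by d6 = 67/10 → (8357/60, -91)
  seg 9: down by d10 = 67/2 → (8357/60, -249/2)

d4 = 33
d5 = -23/12
d6 = 67/10
d7 = -10/3
d8 = 88
d9 = 283/6
d10 = 67/2
endpoint = (8357/60, -249/2)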